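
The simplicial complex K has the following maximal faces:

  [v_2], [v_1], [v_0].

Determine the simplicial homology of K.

H_0 = Z^3.

Take the total order v_0 < v_1 < v_2 on the vertex set. Then K (dimension 0) consists of the simplices:

  0-simplices (3): [v_0], [v_1], [v_2]

Hence C_0 ≅ Z^3.

Reading off H_k = ker ∂_k / im ∂_{k+1}:

  H_0: rank C_0 − rank ∂_1 = 3 − 0 = 3, and there is no ∂_1, so H_0 = Z^3.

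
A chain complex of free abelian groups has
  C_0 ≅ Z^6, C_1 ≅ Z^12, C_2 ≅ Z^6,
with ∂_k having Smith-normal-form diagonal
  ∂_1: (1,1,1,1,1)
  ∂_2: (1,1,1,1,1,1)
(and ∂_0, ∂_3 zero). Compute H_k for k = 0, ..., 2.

H_0 ≅ Z,  H_1 ≅ Z,  H_2 = 0.

H_0: b_0 = 6 − 0 − 5 = 1; torsion from ∂_1 factors > 1: none. So H_0 ≅ Z.
H_1: b_1 = 12 − 5 − 6 = 1; torsion from ∂_2 factors > 1: none. So H_1 ≅ Z.
H_2: b_2 = 6 − 6 − 0 = 0; torsion from ∂_3 factors > 1: none. So H_2 ≅ 0.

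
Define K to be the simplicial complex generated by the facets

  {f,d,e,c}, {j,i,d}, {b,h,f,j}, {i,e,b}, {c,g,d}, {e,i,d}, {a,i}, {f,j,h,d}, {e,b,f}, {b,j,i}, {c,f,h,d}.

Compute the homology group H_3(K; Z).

Order the vertices as a < b < c < d < e < f < g < h < i < j. Listing each simplex with vertices in this order, K has dimension 3 with simplices:

  0-simplices (10): a, b, c, d, e, f, g, h, i, j
  1-simplices (23): ai, be, bf, bh, bi, bj, cd, ce, cf, cg, ch, de, df, dg, dh, di, dj, ef, ei, fh, fj, hj, ij
  2-simplices (19): bef, bei, bfh, bfj, bhj, bij, cde, cdf, cdg, cdh, cef, cfh, def, dei, dfh, dfj, dhj, dij, fhj
  3-simplices (4): bfhj, cdef, cdfh, dfhj

Hence C_0 ≅ Z^10, C_1 ≅ Z^23, C_2 ≅ Z^19, C_3 ≅ Z^4.

Boundary ∂_1: C_1 → C_0 is given by ∂[p,q] = [q] − [p].
As a 10×23 matrix over Z this has rank 9, with invariant factors (1,1,1,1,1,1,1,1,1).

The boundary map ∂_2: C_2 → C_1 sends each 2-simplex [p,q,r] to [q,r] − [p,r] + [p,q]. For instance
  ∂fhj = hj − fj + fh,
  ∂bef = ef − bf + be.
As a 23×19 matrix over Z this has rank 14, with invariant factors (1,1,1,1,1,1,1,1,1,1,1,1,1,1).

∂_3: C_3 → C_2 sends each 3-simplex σ to the alternating sum Σ_i (−1)^i (σ with its i-th vertex removed). For instance
  ∂bfhj = fhj − bhj + bfj − bfh,
  ∂cdef = def − cef + cdf − cde.
As a 19×4 matrix over Z this has rank 4, with invariant factors (1,1,1,1).

Now H_k = ker ∂_k / im ∂_{k+1}, so:

  H_3: rank ker ∂_3 − rank ∂_4 = (4 − 4) − 0 = 0, and there is no ∂_4, so H_3 = 0.

H_3 = 0.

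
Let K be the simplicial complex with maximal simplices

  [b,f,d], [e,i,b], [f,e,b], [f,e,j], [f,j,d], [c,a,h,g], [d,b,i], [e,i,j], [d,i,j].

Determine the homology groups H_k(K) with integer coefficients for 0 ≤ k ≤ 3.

Order the vertices as a < b < c < d < e < f < g < h < i < j. Listing each simplex with vertices in this order, K has dimension 3 with simplices:

  0-simplices (10): a, b, c, d, e, f, g, h, i, j
  1-simplices (18): ac, ag, ah, bd, be, bf, bi, cg, ch, df, di, dj, ef, ei, ej, fj, gh, ij
  2-simplices (12): acg, ach, agh, bdf, bdi, bef, bei, cgh, dfj, dij, efj, eij
  3-simplices (1): acgh

giving chain groups C_0 ≅ Z^10, C_1 ≅ Z^18, C_2 ≅ Z^12, C_3 ≅ Z^1.

Boundary ∂_1: C_1 → C_0 is given by ∂[p,q] = [q] − [p].
The resulting 10×18 matrix has rank 8, and its Smith normal form has invariant factors (1,1,1,1,1,1,1,1).

The boundary map ∂_2: C_2 → C_1 maps a triangle to the signed sum of its edges. For instance
  ∂ach = ch − ah + ac,
  ∂bdi = di − bi + bd.
As a 18×12 matrix over Z this has rank 10, with invariant factors (1,1,1,1,1,1,1,1,1,1).

∂_3: C_3 → C_2 sends each 3-simplex σ to the alternating sum Σ_i (−1)^i (σ with its i-th vertex removed). For instance
  ∂acgh = cgh − agh + ach − acg.
The resulting 12×1 matrix has rank 1, and its Smith normal form has invariant factors (1).

Now H_k = ker ∂_k / im ∂_{k+1}, so:

  H_0: rank C_0 − rank ∂_1 = 10 − 8 = 2, and the invariant factors of ∂_1 are all 1, so H_0 = Z^2.
  H_1: rank ker ∂_1 − rank ∂_2 = (18 − 8) − 10 = 0, and the invariant factors of ∂_2 are all 1, so H_1 = 0.
  H_2: rank ker ∂_2 − rank ∂_3 = (12 − 10) − 1 = 1, and the invariant factors of ∂_3 are all 1, so H_2 = Z.
  H_3: rank ker ∂_3 − rank ∂_4 = (1 − 1) − 0 = 0, and there is no ∂_4, so H_3 = 0.

As a check, the Euler characteristic is 10 − 18 + 12 − 1 = 3, which agrees with 2 − 0 + 1 − 0 = 3.

H_0 ≅ Z^2,  H_1 = 0,  H_2 ≅ Z,  H_3 = 0.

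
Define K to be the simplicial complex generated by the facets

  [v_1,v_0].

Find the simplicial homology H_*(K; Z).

Order the vertices as v_0 < v_1. Listing each simplex with vertices in this order, K has dimension 1 with simplices:

  0-simplices (2): [v_0], [v_1]
  1-simplices (1): [v_0,v_1]

Hence C_0 ≅ Z^2, C_1 ≅ Z^1.

∂_1: C_1 → C_0 maps an edge to its endpoints' difference, ∂[p,q] = q − p.
The 2×1 boundary matrix has rank 1 and Smith normal form diag(1).

Reading off H_k = ker ∂_k / im ∂_{k+1}:

  H_0: rank C_0 − rank ∂_1 = 2 − 1 = 1, and the invariant factors of ∂_1 are all 1, so H_0 = Z.
  H_1: rank ker ∂_1 − rank ∂_2 = (1 − 1) − 0 = 0, and there is no ∂_2, so H_1 = 0.

As a check, the Euler characteristic is 2 − 1 = 1, which agrees with 1 − 0 = 1.

H_0 ≅ Z,  H_1 = 0.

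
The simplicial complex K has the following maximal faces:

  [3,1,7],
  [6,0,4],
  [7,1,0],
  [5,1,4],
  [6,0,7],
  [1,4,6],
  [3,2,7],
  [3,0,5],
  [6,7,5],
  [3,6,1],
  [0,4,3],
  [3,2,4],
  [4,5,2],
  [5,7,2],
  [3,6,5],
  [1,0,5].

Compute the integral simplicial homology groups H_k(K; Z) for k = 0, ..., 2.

Order the vertices as 0 < 1 < 2 < 3 < 4 < 5 < 6 < 7. Listing each simplex with vertices in this order, K has dimension 2 with simplices:

  0-simplices (8): [0], [1], [2], [3], [4], [5], [6], [7]
  1-simplices (24): (24 of them)
  2-simplices (16): [0,1,5], [0,1,7], [0,3,4], [0,3,5], [0,4,6], [0,6,7], [1,3,6], [1,3,7], [1,4,5], [1,4,6], [2,3,4], [2,3,7], [2,4,5], [2,5,7], [3,5,6], [5,6,7]

Hence C_0 ≅ Z^8, C_1 ≅ Z^24, C_2 ≅ Z^16.

The boundary map ∂_1: C_1 → C_0 is given by ∂[p,q] = [q] − [p]. For instance
  ∂[1,5] = [5] − [1].
This gives a 8×24 integer matrix of rank 7; reducing to Smith normal form yields diagonal entries (1,1,1,1,1,1,1).

Boundary ∂_2: C_2 → C_1 sends each 2-simplex [p,q,r] to [q,r] − [p,r] + [p,q]. For instance
  ∂[1,3,6] = [3,6] − [1,6] + [1,3],
  ∂[2,3,4] = [3,4] − [2,4] + [2,3].
This gives a 24×16 integer matrix of rank 15; reducing to Smith normal form yields diagonal entries (1,1,1,1,1,1,1,1,1,1,1,1,1,1,1).

From H_k ≅ ker(∂_k) / im(∂_{k+1}) we obtain:

  H_0: rank C_0 − rank ∂_1 = 8 − 7 = 1, and the invariant factors of ∂_1 are all 1, so H_0 = Z.
  H_1: rank ker ∂_1 − rank ∂_2 = (24 − 7) − 15 = 2, and the invariant factors of ∂_2 are all 1, so H_1 = Z^2.
  H_2: rank ker ∂_2 − rank ∂_3 = (16 − 15) − 0 = 1, and there is no ∂_3, so H_2 = Z.

As a check, the Euler characteristic is 8 − 24 + 16 = 0, which agrees with 1 − 2 + 1 = 0.

H_0 = Z,  H_1 = Z^2,  H_2 = Z.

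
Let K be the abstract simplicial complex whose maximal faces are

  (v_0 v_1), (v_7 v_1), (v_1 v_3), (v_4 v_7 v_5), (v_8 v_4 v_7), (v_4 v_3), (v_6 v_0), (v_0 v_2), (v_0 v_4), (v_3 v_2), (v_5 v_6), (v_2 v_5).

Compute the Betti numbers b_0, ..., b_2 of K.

K has 9 vertices, 15 edges, 2 triangles.
rank ∂_0 = 0, rank ∂_1 = 8 ⇒ b_0 = 9 − 0 − 8 = 1; all invariant factors of ∂_1 are 1 so no torsion. So H_0 ≅ Z.
rank ∂_1 = 8, rank ∂_2 = 2 ⇒ b_1 = 15 − 8 − 2 = 5; all invariant factors of ∂_2 are 1 so no torsion. So H_1 ≅ Z^5.
rank ∂_2 = 2, rank ∂_3 = 0 ⇒ b_2 = 2 − 2 − 0 = 0. So H_2 ≅ 0.

b_0 = 1, b_1 = 5, b_2 = 0.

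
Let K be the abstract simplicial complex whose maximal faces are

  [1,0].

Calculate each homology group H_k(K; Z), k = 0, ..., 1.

H_0 = Z,  H_1 = 0.

We work with the vertex ordering 0 < 1. The simplices of K, each written with vertices in increasing order, are:

  0-simplices (2): [0], [1]
  1-simplices (1): [0,1]

so the chain groups are C_0 ≅ Z^2, C_1 ≅ Z^1.

∂_1: C_1 → C_0 is given by ∂[p,q] = [q] − [p]. For instance
  ∂[0,1] = [1] − [0].
As a 2×1 matrix over Z this has rank 1, with invariant factors (1).

Reading off H_k = ker ∂_k / im ∂_{k+1}:

  H_0: rank C_0 − rank ∂_1 = 2 − 1 = 1, and the invariant factors of ∂_1 are all 1, so H_0 = Z.
  H_1: rank ker ∂_1 − rank ∂_2 = (1 − 1) − 0 = 0, and there is no ∂_2, so H_1 = 0.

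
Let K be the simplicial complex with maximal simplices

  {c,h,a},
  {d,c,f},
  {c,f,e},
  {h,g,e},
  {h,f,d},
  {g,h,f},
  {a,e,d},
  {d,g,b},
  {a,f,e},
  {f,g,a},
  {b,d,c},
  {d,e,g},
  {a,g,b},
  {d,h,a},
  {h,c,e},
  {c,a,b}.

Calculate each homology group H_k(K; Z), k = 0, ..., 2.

Fix the vertex order a < b < c < d < e < f < g < h and write every simplex with vertices in increasing order. Then dim K = 2 and the simplices of K are:

  0-simplices (8): a, b, c, d, e, f, g, h
  1-simplices (24): ab, ac, ad, ae, af, ag, ah, bc, bd, bg, cd, ce, cf, ch, de, df, dg, dh, ef, eg, eh, fg, fh, gh
  2-simplices (16): abc, abg, ach, ade, adh, aef, afg, bcd, bdg, cdf, cef, ceh, deg, dfh, egh, fgh

giving chain groups C_0 ≅ Z^8, C_1 ≅ Z^24, C_2 ≅ Z^16.

The boundary map ∂_1: C_1 → C_0 is given by ∂[p,q] = [q] − [p]. For instance
  ∂ad = d − a.
The 8×24 boundary matrix has rank 7 and Smith normal form diag(1,1,1,1,1,1,1).

∂_2: C_2 → C_1 maps a triangle to the signed sum of its edges. For instance
  ∂ade = de − ae + ad,
  ∂ceh = eh − ch + ce.
The resulting 24×16 matrix has rank 15, and its Smith normal form has invariant factors (1,1,1,1,1,1,1,1,1,1,1,1,1,1,1).

From H_k ≅ ker(∂_k) / im(∂_{k+1}) we obtain:

  H_0: rank C_0 − rank ∂_1 = 8 − 7 = 1, and the invariant factors of ∂_1 are all 1, so H_0 ≅ Z.
  H_1: rank ker ∂_1 − rank ∂_2 = (24 − 7) − 15 = 2, and the invariant factors of ∂_2 are all 1, so H_1 ≅ Z^2.
  H_2: rank ker ∂_2 − rank ∂_3 = (16 − 15) − 0 = 1, and there is no ∂_3, so H_2 ≅ Z.

H_0 = Z,  H_1 = Z^2,  H_2 = Z.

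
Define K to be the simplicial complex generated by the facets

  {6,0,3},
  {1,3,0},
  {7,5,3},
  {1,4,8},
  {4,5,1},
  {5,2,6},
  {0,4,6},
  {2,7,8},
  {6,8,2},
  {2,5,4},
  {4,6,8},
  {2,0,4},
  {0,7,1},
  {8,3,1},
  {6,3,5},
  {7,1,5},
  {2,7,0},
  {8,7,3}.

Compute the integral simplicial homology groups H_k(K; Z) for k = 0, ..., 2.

H_0 = Z,  H_1 = Z ⊕ Z/2,  H_2 = 0.

We work with the vertex ordering 0 < 1 < 2 < 3 < 4 < 5 < 6 < 7 < 8. The simplices of K, each written with vertices in increasing order, are:

  0-simplices (9): [0], [1], [2], [3], [4], [5], [6], [7], [8]
  1-simplices (27): (27 of them)
  2-simplices (18): [0,1,3], [0,1,7], [0,2,4], [0,2,7], [0,3,6], [0,4,6], [1,3,8], [1,4,5], [1,4,8], [1,5,7], [2,4,5], [2,5,6], [2,6,8], [2,7,8], [3,5,6], [3,5,7], [3,7,8], [4,6,8]

so the chain groups are C_0 ≅ Z^9, C_1 ≅ Z^27, C_2 ≅ Z^18.

∂_1: C_1 → C_0 is given by ∂[p,q] = [q] − [p]. For instance
  ∂[2,5] = [5] − [2].
The 9×27 boundary matrix has rank 8 and Smith normal form diag(1,1,1,1,1,1,1,1).

Boundary ∂_2: C_2 → C_1 sends each 2-simplex [p,q,r] to [q,r] − [p,r] + [p,q]. For instance
  ∂[0,2,7] = [2,7] − [0,7] + [0,2],
  ∂[0,2,4] = [2,4] − [0,4] + [0,2].
The 27×18 boundary matrix has rank 18 and Smith normal form diag(1,1,1,1,1,1,1,1,1,1,1,1,1,1,1,1,1,2).

Computing H_k = (kernel of ∂_k) / (image of ∂_{k+1}):

  H_0: rank C_0 − rank ∂_1 = 9 − 8 = 1, and the invariant factors of ∂_1 are all 1, so H_0 ≅ Z.
  H_1: rank ker ∂_1 − rank ∂_2 = (27 − 8) − 18 = 1, and ∂_2 has invariant factor 2 > 1, so H_1 ≅ Z ⊕ Z/2.
  H_2: rank ker ∂_2 − rank ∂_3 = (18 − 18) − 0 = 0, and there is no ∂_3, so H_2 ≅ 0.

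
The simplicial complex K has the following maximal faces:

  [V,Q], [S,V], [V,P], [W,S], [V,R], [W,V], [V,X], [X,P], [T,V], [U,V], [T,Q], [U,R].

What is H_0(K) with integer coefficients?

Order the vertices as P < Q < R < S < T < U < V < W < X. Listing each simplex with vertices in this order, K has dimension 1 with simplices:

  0-simplices (9): P, Q, R, S, T, U, V, W, X
  1-simplices (12): PV, PX, QT, QV, RU, RV, SV, SW, TV, UV, VW, VX

Hence C_0 ≅ Z^9, C_1 ≅ Z^12.

∂_1: C_1 → C_0 sends each edge [p,q] (with p < q) to q − p.
The 9×12 boundary matrix has rank 8 and Smith normal form diag(1,1,1,1,1,1,1,1).

Now H_k = ker ∂_k / im ∂_{k+1}, so:

  H_0: rank C_0 − rank ∂_1 = 9 − 8 = 1, and the invariant factors of ∂_1 are all 1, so H_0 = Z.

(K is a triangulation of a wedge of 4 circles.)

H_0 = Z.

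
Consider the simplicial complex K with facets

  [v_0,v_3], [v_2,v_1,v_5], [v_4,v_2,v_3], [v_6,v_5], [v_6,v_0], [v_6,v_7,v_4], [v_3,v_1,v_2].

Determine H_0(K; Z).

H_0 = Z.

Take the total order v_0 < v_1 < v_2 < v_3 < v_4 < v_5 < v_6 < v_7 on the vertex set. Then K (dimension 2) consists of the simplices:

  0-simplices (8): [v_0], [v_1], [v_2], [v_3], [v_4], [v_5], [v_6], [v_7]
  1-simplices (13): [v_0,v_3], [v_0,v_6], [v_1,v_2], [v_1,v_3], [v_1,v_5], [v_2,v_3], [v_2,v_4], [v_2,v_5], [v_3,v_4], [v_4,v_6], [v_4,v_7], [v_5,v_6], [v_6,v_7]
  2-simplices (4): [v_1,v_2,v_3], [v_1,v_2,v_5], [v_2,v_3,v_4], [v_4,v_6,v_7]

so the chain groups are C_0 ≅ Z^8, C_1 ≅ Z^13, C_2 ≅ Z^4.

The boundary map ∂_1: C_1 → C_0 is given by ∂[p,q] = [q] − [p].
This gives a 8×13 integer matrix of rank 7; reducing to Smith normal form yields diagonal entries (1,1,1,1,1,1,1).

The boundary map ∂_2: C_2 → C_1 sends each 2-simplex [p,q,r] to [q,r] − [p,r] + [p,q]. For instance
  ∂[v_1,v_2,v_3] = [v_2,v_3] − [v_1,v_3] + [v_1,v_2],
  ∂[v_2,v_3,v_4] = [v_3,v_4] − [v_2,v_4] + [v_2,v_3].
The resulting 13×4 matrix has rank 4, and its Smith normal form has invariant factors (1,1,1,1).

Now H_k = ker ∂_k / im ∂_{k+1}, so:

  H_0: rank C_0 − rank ∂_1 = 8 − 7 = 1, and the invariant factors of ∂_1 are all 1, so H_0 ≅ Z.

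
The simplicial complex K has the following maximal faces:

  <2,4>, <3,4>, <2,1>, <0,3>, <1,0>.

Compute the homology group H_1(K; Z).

H_1 = Z.

Take the total order 0 < 1 < 2 < 3 < 4 on the vertex set. Then K (dimension 1) consists of the simplices:

  0-simplices (5): [0], [1], [2], [3], [4]
  1-simplices (5): [0,1], [0,3], [1,2], [2,4], [3,4]

Hence C_0 ≅ Z^5, C_1 ≅ Z^5.

∂_1: C_1 → C_0 sends each edge [p,q] (with p < q) to q − p. For instance
  ∂[1,2] = [2] − [1].
The 5×5 boundary matrix has rank 4 and Smith normal form diag(1,1,1,1).

Now H_k = ker ∂_k / im ∂_{k+1}, so:

  H_1: rank ker ∂_1 − rank ∂_2 = (5 − 4) − 0 = 1, and there is no ∂_2, so H_1 = Z.

(K is a triangulation of the circle S^1.)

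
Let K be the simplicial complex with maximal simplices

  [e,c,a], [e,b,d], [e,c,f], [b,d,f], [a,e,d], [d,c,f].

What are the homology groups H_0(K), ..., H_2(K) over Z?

H_0 = Z,  H_1 = Z,  H_2 = 0.

We work with the vertex ordering a < b < c < d < e < f. The simplices of K, each written with vertices in increasing order, are:

  0-simplices (6): a, b, c, d, e, f
  1-simplices (12): ac, ad, ae, bd, be, bf, cd, ce, cf, de, df, ef
  2-simplices (6): ace, ade, bde, bdf, cdf, cef

giving chain groups C_0 ≅ Z^6, C_1 ≅ Z^12, C_2 ≅ Z^6.

∂_1: C_1 → C_0 is given by ∂[p,q] = [q] − [p]. For instance
  ∂de = e − d.
This gives a 6×12 integer matrix of rank 5; reducing to Smith normal form yields diagonal entries (1,1,1,1,1).

∂_2: C_2 → C_1 acts by ∂[p,q,r] = [q,r] − [p,r] + [p,q]. For instance
  ∂ade = de − ae + ad,
  ∂cef = ef − cf + ce.
This gives a 12×6 integer matrix of rank 6; reducing to Smith normal form yields diagonal entries (1,1,1,1,1,1).

Now H_k = ker ∂_k / im ∂_{k+1}, so:

  H_0: rank C_0 − rank ∂_1 = 6 − 5 = 1, and the invariant factors of ∂_1 are all 1, so H_0 ≅ Z.
  H_1: rank ker ∂_1 − rank ∂_2 = (12 − 5) − 6 = 1, and the invariant factors of ∂_2 are all 1, so H_1 ≅ Z.
  H_2: rank ker ∂_2 − rank ∂_3 = (6 − 6) − 0 = 0, and there is no ∂_3, so H_2 ≅ 0.

As a check, the Euler characteristic is 6 − 12 + 6 = 0, which agrees with 1 − 1 + 0 = 0.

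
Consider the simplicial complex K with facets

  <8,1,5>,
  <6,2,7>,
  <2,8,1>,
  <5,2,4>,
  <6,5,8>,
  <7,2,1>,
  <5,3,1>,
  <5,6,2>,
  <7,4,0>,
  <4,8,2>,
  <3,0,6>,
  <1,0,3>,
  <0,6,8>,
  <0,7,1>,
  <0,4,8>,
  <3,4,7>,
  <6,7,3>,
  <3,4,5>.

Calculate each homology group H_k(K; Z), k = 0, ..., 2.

H_0 ≅ Z,  H_1 ≅ Z ⊕ Z/2,  H_2 = 0.

Fix the vertex order 0 < 1 < 2 < 3 < 4 < 5 < 6 < 7 < 8 and write every simplex with vertices in increasing order. Then dim K = 2 and the simplices of K are:

  0-simplices (9): [0], [1], [2], [3], [4], [5], [6], [7], [8]
  1-simplices (27): (27 of them)
  2-simplices (18): [0,1,3], [0,1,7], [0,3,6], [0,4,7], [0,4,8], [0,6,8], [1,2,7], [1,2,8], [1,3,5], [1,5,8], [2,4,5], [2,4,8], [2,5,6], [2,6,7], [3,4,5], [3,4,7], [3,6,7], [5,6,8]

Hence C_0 ≅ Z^9, C_1 ≅ Z^27, C_2 ≅ Z^18.

Boundary ∂_1: C_1 → C_0 maps an edge to its endpoints' difference, ∂[p,q] = q − p.
The resulting 9×27 matrix has rank 8, and its Smith normal form has invariant factors (1,1,1,1,1,1,1,1).

Boundary ∂_2: C_2 → C_1 acts by ∂[p,q,r] = [q,r] − [p,r] + [p,q]. For instance
  ∂[0,4,8] = [4,8] − [0,8] + [0,4],
  ∂[2,4,5] = [4,5] − [2,5] + [2,4].
This gives a 27×18 integer matrix of rank 18; reducing to Smith normal form yields diagonal entries (1,1,1,1,1,1,1,1,1,1,1,1,1,1,1,1,1,2).

Reading off H_k = ker ∂_k / im ∂_{k+1}:

  H_0: rank C_0 − rank ∂_1 = 9 − 8 = 1, and the invariant factors of ∂_1 are all 1, so H_0 = Z.
  H_1: rank ker ∂_1 − rank ∂_2 = (27 − 8) − 18 = 1, and ∂_2 has invariant factor 2 > 1, so H_1 = Z ⊕ Z/2.
  H_2: rank ker ∂_2 − rank ∂_3 = (18 − 18) − 0 = 0, and there is no ∂_3, so H_2 = 0.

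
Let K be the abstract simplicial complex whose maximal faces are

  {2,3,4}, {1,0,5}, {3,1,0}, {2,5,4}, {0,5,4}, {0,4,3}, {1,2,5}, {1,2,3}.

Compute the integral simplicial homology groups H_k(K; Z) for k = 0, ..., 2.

Fix the vertex order 0 < 1 < 2 < 3 < 4 < 5 and write every simplex with vertices in increasing order. Then dim K = 2 and the simplices of K are:

  0-simplices (6): [0], [1], [2], [3], [4], [5]
  1-simplices (12): [0,1], [0,3], [0,4], [0,5], [1,2], [1,3], [1,5], [2,3], [2,4], [2,5], [3,4], [4,5]
  2-simplices (8): [0,1,3], [0,1,5], [0,3,4], [0,4,5], [1,2,3], [1,2,5], [2,3,4], [2,4,5]

giving chain groups C_0 ≅ Z^6, C_1 ≅ Z^12, C_2 ≅ Z^8.

∂_1: C_1 → C_0 is given by ∂[p,q] = [q] − [p]. For instance
  ∂[3,4] = [4] − [3].
As a 6×12 matrix over Z this has rank 5, with invariant factors (1,1,1,1,1).

∂_2: C_2 → C_1 sends each 2-simplex [p,q,r] to [q,r] − [p,r] + [p,q]. For instance
  ∂[0,4,5] = [4,5] − [0,5] + [0,4],
  ∂[0,1,5] = [1,5] − [0,5] + [0,1].
As a 12×8 matrix over Z this has rank 7, with invariant factors (1,1,1,1,1,1,1).

From H_k ≅ ker(∂_k) / im(∂_{k+1}) we obtain:

  H_0: rank C_0 − rank ∂_1 = 6 − 5 = 1, and the invariant factors of ∂_1 are all 1, so H_0 = Z.
  H_1: rank ker ∂_1 − rank ∂_2 = (12 − 5) − 7 = 0, and the invariant factors of ∂_2 are all 1, so H_1 = 0.
  H_2: rank ker ∂_2 − rank ∂_3 = (8 − 7) − 0 = 1, and there is no ∂_3, so H_2 = Z.

H_0 ≅ Z,  H_1 = 0,  H_2 ≅ Z.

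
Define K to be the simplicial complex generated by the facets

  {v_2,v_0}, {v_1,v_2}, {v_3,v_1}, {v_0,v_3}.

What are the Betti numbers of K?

b_0 = 1, b_1 = 1.

Take the total order v_0 < v_1 < v_2 < v_3 on the vertex set. Then K (dimension 1) consists of the simplices:

  0-simplices (4): [v_0], [v_1], [v_2], [v_3]
  1-simplices (4): [v_0,v_2], [v_0,v_3], [v_1,v_2], [v_1,v_3]

Hence C_0 ≅ Z^4, C_1 ≅ Z^4.

The boundary map ∂_1: C_1 → C_0 is given by ∂[p,q] = [q] − [p]. For instance
  ∂[v_1,v_3] = [v_3] − [v_1].
This gives a 4×4 integer matrix of rank 3; reducing to Smith normal form yields diagonal entries (1,1,1).

From H_k ≅ ker(∂_k) / im(∂_{k+1}) we obtain:

  H_0: rank C_0 − rank ∂_1 = 4 − 3 = 1, and the invariant factors of ∂_1 are all 1, so H_0 = Z.
  H_1: rank ker ∂_1 − rank ∂_2 = (4 − 3) − 0 = 1, and there is no ∂_2, so H_1 = Z.

(K is a triangulation of the circle S^1.)

Hence the Betti numbers are b_0 = 1, b_1 = 1.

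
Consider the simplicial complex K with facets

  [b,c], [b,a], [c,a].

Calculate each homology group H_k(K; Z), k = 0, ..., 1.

H_0 = Z,  H_1 = Z.

Fix the vertex order a < b < c and write every simplex with vertices in increasing order. Then dim K = 1 and the simplices of K are:

  0-simplices (3): a, b, c
  1-simplices (3): ab, ac, bc

giving chain groups C_0 ≅ Z^3, C_1 ≅ Z^3.

The boundary map ∂_1: C_1 → C_0 is given by ∂[p,q] = [q] − [p].
The resulting 3×3 matrix has rank 2, and its Smith normal form has invariant factors (1,1).

From H_k ≅ ker(∂_k) / im(∂_{k+1}) we obtain:

  H_0: rank C_0 − rank ∂_1 = 3 − 2 = 1, and the invariant factors of ∂_1 are all 1, so H_0 = Z.
  H_1: rank ker ∂_1 − rank ∂_2 = (3 − 2) − 0 = 1, and there is no ∂_2, so H_1 = Z.

As a check, the Euler characteristic is 3 − 3 = 0, which agrees with 1 − 1 = 0.
(K is a triangulation of the circle S^1.)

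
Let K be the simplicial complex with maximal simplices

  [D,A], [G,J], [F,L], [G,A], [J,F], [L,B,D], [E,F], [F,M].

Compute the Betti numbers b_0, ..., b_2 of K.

We work with the vertex ordering A < B < D < E < F < G < J < L < M. The simplices of K, each written with vertices in increasing order, are:

  0-simplices (9): A, B, D, E, F, G, J, L, M
  1-simplices (10): AD, AG, BD, BL, DL, EF, FJ, FL, FM, GJ
  2-simplices (1): BDL

giving chain groups C_0 ≅ Z^9, C_1 ≅ Z^10, C_2 ≅ Z^1.

∂_1: C_1 → C_0 sends each edge [p,q] (with p < q) to q − p. For instance
  ∂GJ = J − G.
This gives a 9×10 integer matrix of rank 8; reducing to Smith normal form yields diagonal entries (1,1,1,1,1,1,1,1).

The boundary map ∂_2: C_2 → C_1 acts by ∂[p,q,r] = [q,r] − [p,r] + [p,q]. For instance
  ∂BDL = DL − BL + BD.
The resulting 10×1 matrix has rank 1, and its Smith normal form has invariant factors (1).

From H_k ≅ ker(∂_k) / im(∂_{k+1}) we obtain:

  H_0: rank C_0 − rank ∂_1 = 9 − 8 = 1, and the invariant factors of ∂_1 are all 1, so H_0 ≅ Z.
  H_1: rank ker ∂_1 − rank ∂_2 = (10 − 8) − 1 = 1, and the invariant factors of ∂_2 are all 1, so H_1 ≅ Z.
  H_2: rank ker ∂_2 − rank ∂_3 = (1 − 1) − 0 = 0, and there is no ∂_3, so H_2 ≅ 0.

Hence the Betti numbers are b_0 = 1, b_1 = 1, b_2 = 0.

b_0 = 1, b_1 = 1, b_2 = 0.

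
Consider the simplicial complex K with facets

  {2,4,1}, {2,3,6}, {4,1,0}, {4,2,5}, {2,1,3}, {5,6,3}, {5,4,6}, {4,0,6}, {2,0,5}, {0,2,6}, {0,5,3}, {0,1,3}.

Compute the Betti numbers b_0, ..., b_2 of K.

b_0 = 1, b_1 = 0, b_2 = 0.

K has 7 vertices, 18 edges, 12 triangles.
rank ∂_0 = 0, rank ∂_1 = 6 ⇒ b_0 = 7 − 0 − 6 = 1; all invariant factors of ∂_1 are 1 so no torsion. So H_0 ≅ Z.
rank ∂_1 = 6, rank ∂_2 = 12 ⇒ b_1 = 18 − 6 − 12 = 0; ∂_2 has invariant factor(s) [2] giving torsion. So H_1 ≅ Z/2.
rank ∂_2 = 12, rank ∂_3 = 0 ⇒ b_2 = 12 − 12 − 0 = 0. So H_2 ≅ 0.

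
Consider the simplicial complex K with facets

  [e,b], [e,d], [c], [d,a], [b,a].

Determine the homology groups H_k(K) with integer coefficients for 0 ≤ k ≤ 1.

K has 5 vertices, 4 edges.
rank ∂_0 = 0, rank ∂_1 = 3 ⇒ b_0 = 5 − 0 − 3 = 2; all invariant factors of ∂_1 are 1 so no torsion. So H_0 = Z^2.
rank ∂_1 = 3, rank ∂_2 = 0 ⇒ b_1 = 4 − 3 − 0 = 1. So H_1 = Z.

H_0 = Z^2,  H_1 = Z.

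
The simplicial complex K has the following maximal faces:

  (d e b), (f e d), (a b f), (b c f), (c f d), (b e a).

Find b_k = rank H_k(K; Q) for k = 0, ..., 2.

Order the vertices as a < b < c < d < e < f. Listing each simplex with vertices in this order, K has dimension 2 with simplices:

  0-simplices (6): a, b, c, d, e, f
  1-simplices (12): ab, ae, af, bc, bd, be, bf, cd, cf, de, df, ef
  2-simplices (6): abe, abf, bcf, bde, cdf, def

so the chain groups are C_0 ≅ Z^6, C_1 ≅ Z^12, C_2 ≅ Z^6.

∂_1: C_1 → C_0 sends each edge [p,q] (with p < q) to q − p.
The resulting 6×12 matrix has rank 5, and its Smith normal form has invariant factors (1,1,1,1,1).

The boundary map ∂_2: C_2 → C_1 maps a triangle to the signed sum of its edges. For instance
  ∂cdf = df − cf + cd,
  ∂bcf = cf − bf + bc.
As a 12×6 matrix over Z this has rank 6, with invariant factors (1,1,1,1,1,1).

From H_k ≅ ker(∂_k) / im(∂_{k+1}) we obtain:

  H_0: rank C_0 − rank ∂_1 = 6 − 5 = 1, and the invariant factors of ∂_1 are all 1, so H_0 = Z.
  H_1: rank ker ∂_1 − rank ∂_2 = (12 − 5) − 6 = 1, and the invariant factors of ∂_2 are all 1, so H_1 = Z.
  H_2: rank ker ∂_2 − rank ∂_3 = (6 − 6) − 0 = 0, and there is no ∂_3, so H_2 = 0.

As a check, the Euler characteristic is 6 − 12 + 6 = 0, which agrees with 1 − 1 + 0 = 0.

Hence the Betti numbers are b_0 = 1, b_1 = 1, b_2 = 0.

b_0 = 1, b_1 = 1, b_2 = 0.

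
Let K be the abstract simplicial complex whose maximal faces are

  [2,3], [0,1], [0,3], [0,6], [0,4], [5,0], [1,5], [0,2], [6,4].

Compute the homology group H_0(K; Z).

K has 7 vertices, 9 edges.
rank ∂_0 = 0, rank ∂_1 = 6 ⇒ b_0 = 7 − 0 − 6 = 1; all invariant factors of ∂_1 are 1 so no torsion. So H_0 ≅ Z.

H_0 = Z.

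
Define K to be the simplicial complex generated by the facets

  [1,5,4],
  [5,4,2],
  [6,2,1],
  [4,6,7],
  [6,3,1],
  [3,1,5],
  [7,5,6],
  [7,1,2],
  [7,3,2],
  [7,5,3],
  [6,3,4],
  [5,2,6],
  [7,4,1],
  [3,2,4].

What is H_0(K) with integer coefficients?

H_0 ≅ Z.

Order the vertices as 1 < 2 < 3 < 4 < 5 < 6 < 7. Listing each simplex with vertices in this order, K has dimension 2 with simplices:

  0-simplices (7): [1], [2], [3], [4], [5], [6], [7]
  1-simplices (21): [1,2], [1,3], [1,4], [1,5], [1,6], [1,7], [2,3], [2,4], [2,5], [2,6], [2,7], [3,4], [3,5], [3,6], [3,7], [4,5], [4,6], [4,7], [5,6], [5,7], [6,7]
  2-simplices (14): [1,2,6], [1,2,7], [1,3,5], [1,3,6], [1,4,5], [1,4,7], [2,3,4], [2,3,7], [2,4,5], [2,5,6], [3,4,6], [3,5,7], [4,6,7], [5,6,7]

so the chain groups are C_0 ≅ Z^7, C_1 ≅ Z^21, C_2 ≅ Z^14.

∂_1: C_1 → C_0 maps an edge to its endpoints' difference, ∂[p,q] = q − p. For instance
  ∂[2,4] = [4] − [2].
As a 7×21 matrix over Z this has rank 6, with invariant factors (1,1,1,1,1,1).

Boundary ∂_2: C_2 → C_1 sends each 2-simplex [p,q,r] to [q,r] − [p,r] + [p,q]. For instance
  ∂[3,5,7] = [5,7] − [3,7] + [3,5],
  ∂[5,6,7] = [6,7] − [5,7] + [5,6].
As a 21×14 matrix over Z this has rank 13, with invariant factors (1,1,1,1,1,1,1,1,1,1,1,1,1).

From H_k ≅ ker(∂_k) / im(∂_{k+1}) we obtain:

  H_0: rank C_0 − rank ∂_1 = 7 − 6 = 1, and the invariant factors of ∂_1 are all 1, so H_0 = Z.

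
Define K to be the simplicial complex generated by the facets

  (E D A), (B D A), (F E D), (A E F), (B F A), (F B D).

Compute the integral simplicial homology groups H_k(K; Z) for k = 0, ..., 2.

Take the total order A < B < D < E < F on the vertex set. Then K (dimension 2) consists of the simplices:

  0-simplices (5): A, B, D, E, F
  1-simplices (9): AB, AD, AE, AF, BD, BF, DE, DF, EF
  2-simplices (6): ABD, ABF, ADE, AEF, BDF, DEF

so the chain groups are C_0 ≅ Z^5, C_1 ≅ Z^9, C_2 ≅ Z^6.

Boundary ∂_1: C_1 → C_0 maps an edge to its endpoints' difference, ∂[p,q] = q − p. For instance
  ∂DF = F − D.
This gives a 5×9 integer matrix of rank 4; reducing to Smith normal form yields diagonal entries (1,1,1,1).

The boundary map ∂_2: C_2 → C_1 sends each 2-simplex [p,q,r] to [q,r] − [p,r] + [p,q]. For instance
  ∂DEF = EF − DF + DE,
  ∂ADE = DE − AE + AD.
As a 9×6 matrix over Z this has rank 5, with invariant factors (1,1,1,1,1).

From H_k ≅ ker(∂_k) / im(∂_{k+1}) we obtain:

  H_0: rank C_0 − rank ∂_1 = 5 − 4 = 1, and the invariant factors of ∂_1 are all 1, so H_0 ≅ Z.
  H_1: rank ker ∂_1 − rank ∂_2 = (9 − 4) − 5 = 0, and the invariant factors of ∂_2 are all 1, so H_1 ≅ 0.
  H_2: rank ker ∂_2 − rank ∂_3 = (6 − 5) − 0 = 1, and there is no ∂_3, so H_2 ≅ Z.

As a check, the Euler characteristic is 5 − 9 + 6 = 2, which agrees with 1 − 0 + 1 = 2.

H_0 = Z,  H_1 = 0,  H_2 = Z.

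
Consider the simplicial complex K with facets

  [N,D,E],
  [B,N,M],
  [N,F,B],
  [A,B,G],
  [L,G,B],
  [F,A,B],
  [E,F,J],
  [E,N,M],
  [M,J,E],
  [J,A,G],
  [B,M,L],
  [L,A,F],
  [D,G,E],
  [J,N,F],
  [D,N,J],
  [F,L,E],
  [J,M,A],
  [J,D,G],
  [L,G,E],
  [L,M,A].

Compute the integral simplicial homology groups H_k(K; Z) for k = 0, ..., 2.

H_0 = Z,  H_1 = Z ⊕ Z_2,  H_2 = 0.

We work with the vertex ordering A < B < D < E < F < G < J < L < M < N. The simplices of K, each written with vertices in increasing order, are:

  0-simplices (10): A, B, D, E, F, G, J, L, M, N
  1-simplices (30): AB, AF, AG, AJ, AL, AM, BF, BG, BL, BM, BN, DE, DG, DJ, DN, EF, EG, EJ, EL, EM, EN, FJ, FL, FN, GJ, GL, JM, JN, LM, MN
  2-simplices (20): ABF, ABG, AFL, AGJ, AJM, ALM, BFN, BGL, BLM, BMN, DEG, DEN, DGJ, DJN, EFJ, EFL, EGL, EJM, EMN, FJN

so the chain groups are C_0 ≅ Z^10, C_1 ≅ Z^30, C_2 ≅ Z^20.

The boundary map ∂_1: C_1 → C_0 is given by ∂[p,q] = [q] − [p]. For instance
  ∂BG = G − B.
As a 10×30 matrix over Z this has rank 9, with invariant factors (1,1,1,1,1,1,1,1,1).

Boundary ∂_2: C_2 → C_1 maps a triangle to the signed sum of its edges. For instance
  ∂BMN = MN − BN + BM,
  ∂AJM = JM − AM + AJ.
This gives a 30×20 integer matrix of rank 20; reducing to Smith normal form yields diagonal entries (1,1,1,1,1,1,1,1,1,1,1,1,1,1,1,1,1,1,1,2).

From H_k ≅ ker(∂_k) / im(∂_{k+1}) we obtain:

  H_0: rank C_0 − rank ∂_1 = 10 − 9 = 1, and the invariant factors of ∂_1 are all 1, so H_0 = Z.
  H_1: rank ker ∂_1 − rank ∂_2 = (30 − 9) − 20 = 1, and ∂_2 has invariant factor 2 > 1, so H_1 = Z ⊕ Z_2.
  H_2: rank ker ∂_2 − rank ∂_3 = (20 − 20) − 0 = 0, and there is no ∂_3, so H_2 = 0.

As a check, the Euler characteristic is 10 − 30 + 20 = 0, which agrees with 1 − 1 + 0 = 0.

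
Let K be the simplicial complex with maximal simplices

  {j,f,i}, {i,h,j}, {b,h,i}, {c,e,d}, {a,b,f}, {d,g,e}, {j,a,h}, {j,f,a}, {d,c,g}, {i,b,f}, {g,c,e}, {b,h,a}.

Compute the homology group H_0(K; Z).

Fix the vertex order a < b < c < d < e < f < g < h < i < j and write every simplex with vertices in increasing order. Then dim K = 2 and the simplices of K are:

  0-simplices (10): a, b, c, d, e, f, g, h, i, j
  1-simplices (18): ab, af, ah, aj, bf, bh, bi, cd, ce, cg, de, dg, eg, fi, fj, hi, hj, ij
  2-simplices (12): abf, abh, afj, ahj, bfi, bhi, cde, cdg, ceg, deg, fij, hij

giving chain groups C_0 ≅ Z^10, C_1 ≅ Z^18, C_2 ≅ Z^12.

∂_1: C_1 → C_0 sends each edge [p,q] (with p < q) to q − p. For instance
  ∂fj = j − f.
The resulting 10×18 matrix has rank 8, and its Smith normal form has invariant factors (1,1,1,1,1,1,1,1).

Boundary ∂_2: C_2 → C_1 sends each 2-simplex [p,q,r] to [q,r] − [p,r] + [p,q]. For instance
  ∂abf = bf − af + ab,
  ∂cde = de − ce + cd.
As a 18×12 matrix over Z this has rank 10, with invariant factors (1,1,1,1,1,1,1,1,1,1).

Now H_k = ker ∂_k / im ∂_{k+1}, so:

  H_0: rank C_0 − rank ∂_1 = 10 − 8 = 2, and the invariant factors of ∂_1 are all 1, so H_0 ≅ Z^2.

H_0 ≅ Z^2.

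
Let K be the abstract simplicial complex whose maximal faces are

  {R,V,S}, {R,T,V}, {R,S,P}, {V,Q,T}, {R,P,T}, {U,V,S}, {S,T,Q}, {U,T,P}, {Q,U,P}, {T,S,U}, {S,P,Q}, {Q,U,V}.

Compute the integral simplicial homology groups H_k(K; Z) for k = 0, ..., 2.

Order the vertices as P < Q < R < S < T < U < V. Listing each simplex with vertices in this order, K has dimension 2 with simplices:

  0-simplices (7): P, Q, R, S, T, U, V
  1-simplices (18): PQ, PR, PS, PT, PU, QS, QT, QU, QV, RS, RT, RV, ST, SU, SV, TU, TV, UV
  2-simplices (12): PQS, PQU, PRS, PRT, PTU, QST, QTV, QUV, RSV, RTV, STU, SUV

Hence C_0 ≅ Z^7, C_1 ≅ Z^18, C_2 ≅ Z^12.

Boundary ∂_1: C_1 → C_0 sends each edge [p,q] (with p < q) to q − p.
The resulting 7×18 matrix has rank 6, and its Smith normal form has invariant factors (1,1,1,1,1,1).

The boundary map ∂_2: C_2 → C_1 maps a triangle to the signed sum of its edges. For instance
  ∂PQU = QU − PU + PQ,
  ∂SUV = UV − SV + SU.
The 18×12 boundary matrix has rank 12 and Smith normal form diag(1,1,1,1,1,1,1,1,1,1,1,2).

Reading off H_k = ker ∂_k / im ∂_{k+1}:

  H_0: rank C_0 − rank ∂_1 = 7 − 6 = 1, and the invariant factors of ∂_1 are all 1, so H_0 ≅ Z.
  H_1: rank ker ∂_1 − rank ∂_2 = (18 − 6) − 12 = 0, and ∂_2 has invariant factor 2 > 1, so H_1 ≅ Z/2.
  H_2: rank ker ∂_2 − rank ∂_3 = (12 − 12) − 0 = 0, and there is no ∂_3, so H_2 ≅ 0.

As a check, the Euler characteristic is 7 − 18 + 12 = 1, which agrees with 1 − 0 + 0 = 1.
(K is a triangulation of the real projective plane RP^2.)

H_0 ≅ Z,  H_1 ≅ Z/2,  H_2 = 0.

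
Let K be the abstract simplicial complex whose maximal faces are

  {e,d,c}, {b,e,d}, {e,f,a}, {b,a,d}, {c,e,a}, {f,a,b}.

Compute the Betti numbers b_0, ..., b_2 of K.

Take the total order a < b < c < d < e < f on the vertex set. Then K (dimension 2) consists of the simplices:

  0-simplices (6): a, b, c, d, e, f
  1-simplices (12): ab, ac, ad, ae, af, bd, be, bf, cd, ce, de, ef
  2-simplices (6): abd, abf, ace, aef, bde, cde

Hence C_0 ≅ Z^6, C_1 ≅ Z^12, C_2 ≅ Z^6.

The boundary map ∂_1: C_1 → C_0 maps an edge to its endpoints' difference, ∂[p,q] = q − p.
The resulting 6×12 matrix has rank 5, and its Smith normal form has invariant factors (1,1,1,1,1).

∂_2: C_2 → C_1 maps a triangle to the signed sum of its edges. For instance
  ∂abd = bd − ad + ab,
  ∂ace = ce − ae + ac.
The resulting 12×6 matrix has rank 6, and its Smith normal form has invariant factors (1,1,1,1,1,1).

From H_k ≅ ker(∂_k) / im(∂_{k+1}) we obtain:

  H_0: rank C_0 − rank ∂_1 = 6 − 5 = 1, and the invariant factors of ∂_1 are all 1, so H_0 = Z.
  H_1: rank ker ∂_1 − rank ∂_2 = (12 − 5) − 6 = 1, and the invariant factors of ∂_2 are all 1, so H_1 = Z.
  H_2: rank ker ∂_2 − rank ∂_3 = (6 − 6) − 0 = 0, and there is no ∂_3, so H_2 = 0.

As a check, the Euler characteristic is 6 − 12 + 6 = 0, which agrees with 1 − 1 + 0 = 0.

Hence the Betti numbers are b_0 = 1, b_1 = 1, b_2 = 0.

b_0 = 1, b_1 = 1, b_2 = 0.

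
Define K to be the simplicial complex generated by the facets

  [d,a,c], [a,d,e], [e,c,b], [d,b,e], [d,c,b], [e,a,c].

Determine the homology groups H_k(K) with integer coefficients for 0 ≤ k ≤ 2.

H_0 ≅ Z,  H_1 = 0,  H_2 ≅ Z.

Order the vertices as a < b < c < d < e. Listing each simplex with vertices in this order, K has dimension 2 with simplices:

  0-simplices (5): a, b, c, d, e
  1-simplices (9): ac, ad, ae, bc, bd, be, cd, ce, de
  2-simplices (6): acd, ace, ade, bcd, bce, bde

giving chain groups C_0 ≅ Z^5, C_1 ≅ Z^9, C_2 ≅ Z^6.

∂_1: C_1 → C_0 maps an edge to its endpoints' difference, ∂[p,q] = q − p.
The resulting 5×9 matrix has rank 4, and its Smith normal form has invariant factors (1,1,1,1).

Boundary ∂_2: C_2 → C_1 maps a triangle to the signed sum of its edges. For instance
  ∂acd = cd − ad + ac,
  ∂bcd = cd − bd + bc.
This gives a 9×6 integer matrix of rank 5; reducing to Smith normal form yields diagonal entries (1,1,1,1,1).

Now H_k = ker ∂_k / im ∂_{k+1}, so:

  H_0: rank C_0 − rank ∂_1 = 5 − 4 = 1, and the invariant factors of ∂_1 are all 1, so H_0 ≅ Z.
  H_1: rank ker ∂_1 − rank ∂_2 = (9 − 4) − 5 = 0, and the invariant factors of ∂_2 are all 1, so H_1 ≅ 0.
  H_2: rank ker ∂_2 − rank ∂_3 = (6 − 5) − 0 = 1, and there is no ∂_3, so H_2 ≅ Z.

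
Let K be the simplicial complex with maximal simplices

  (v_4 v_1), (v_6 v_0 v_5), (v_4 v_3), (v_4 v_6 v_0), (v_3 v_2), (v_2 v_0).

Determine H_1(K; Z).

Take the total order v_0 < v_1 < v_2 < v_3 < v_4 < v_5 < v_6 on the vertex set. Then K (dimension 2) consists of the simplices:

  0-simplices (7): [v_0], [v_1], [v_2], [v_3], [v_4], [v_5], [v_6]
  1-simplices (9): [v_0,v_2], [v_0,v_4], [v_0,v_5], [v_0,v_6], [v_1,v_4], [v_2,v_3], [v_3,v_4], [v_4,v_6], [v_5,v_6]
  2-simplices (2): [v_0,v_4,v_6], [v_0,v_5,v_6]

Hence C_0 ≅ Z^7, C_1 ≅ Z^9, C_2 ≅ Z^2.

Boundary ∂_1: C_1 → C_0 is given by ∂[p,q] = [q] − [p].
As a 7×9 matrix over Z this has rank 6, with invariant factors (1,1,1,1,1,1).

Boundary ∂_2: C_2 → C_1 acts by ∂[p,q,r] = [q,r] − [p,r] + [p,q]. For instance
  ∂[v_0,v_5,v_6] = [v_5,v_6] − [v_0,v_6] + [v_0,v_5],
  ∂[v_0,v_4,v_6] = [v_4,v_6] − [v_0,v_6] + [v_0,v_4].
The 9×2 boundary matrix has rank 2 and Smith normal form diag(1,1).

From H_k ≅ ker(∂_k) / im(∂_{k+1}) we obtain:

  H_1: rank ker ∂_1 − rank ∂_2 = (9 − 6) − 2 = 1, and the invariant factors of ∂_2 are all 1, so H_1 = Z.

H_1 ≅ Z.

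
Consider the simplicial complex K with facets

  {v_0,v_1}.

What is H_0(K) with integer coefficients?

Order the vertices as v_0 < v_1. Listing each simplex with vertices in this order, K has dimension 1 with simplices:

  0-simplices (2): [v_0], [v_1]
  1-simplices (1): [v_0,v_1]

giving chain groups C_0 ≅ Z^2, C_1 ≅ Z^1.

The boundary map ∂_1: C_1 → C_0 maps an edge to its endpoints' difference, ∂[p,q] = q − p.
As a 2×1 matrix over Z this has rank 1, with invariant factors (1).

Reading off H_k = ker ∂_k / im ∂_{k+1}:

  H_0: rank C_0 − rank ∂_1 = 2 − 1 = 1, and the invariant factors of ∂_1 are all 1, so H_0 = Z.

H_0 ≅ Z.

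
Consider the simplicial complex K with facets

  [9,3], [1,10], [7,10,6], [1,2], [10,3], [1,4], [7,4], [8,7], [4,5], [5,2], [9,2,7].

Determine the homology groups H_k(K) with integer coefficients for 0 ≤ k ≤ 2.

Take the total order 1 < 2 < 3 < 4 < 5 < 6 < 7 < 8 < 9 < 10 on the vertex set. Then K (dimension 2) consists of the simplices:

  0-simplices (10): [1], [2], [3], [4], [5], [6], [7], [8], [9], [10]
  1-simplices (15): [1,2], [1,4], [1,10], [2,5], [2,7], [2,9], [3,9], [3,10], [4,5], [4,7], [6,7], [6,10], [7,8], [7,9], [7,10]
  2-simplices (2): [2,7,9], [6,7,10]

giving chain groups C_0 ≅ Z^10, C_1 ≅ Z^15, C_2 ≅ Z^2.

Boundary ∂_1: C_1 → C_0 sends each edge [p,q] (with p < q) to q − p. For instance
  ∂[3,10] = [10] − [3].
As a 10×15 matrix over Z this has rank 9, with invariant factors (1,1,1,1,1,1,1,1,1).

Boundary ∂_2: C_2 → C_1 maps a triangle to the signed sum of its edges. For instance
  ∂[2,7,9] = [7,9] − [2,9] + [2,7],
  ∂[6,7,10] = [7,10] − [6,10] + [6,7].
As a 15×2 matrix over Z this has rank 2, with invariant factors (1,1).

Now H_k = ker ∂_k / im ∂_{k+1}, so:

  H_0: rank C_0 − rank ∂_1 = 10 − 9 = 1, and the invariant factors of ∂_1 are all 1, so H_0 = Z.
  H_1: rank ker ∂_1 − rank ∂_2 = (15 − 9) − 2 = 4, and the invariant factors of ∂_2 are all 1, so H_1 = Z^4.
  H_2: rank ker ∂_2 − rank ∂_3 = (2 − 2) − 0 = 0, and there is no ∂_3, so H_2 = 0.

H_0 ≅ Z,  H_1 ≅ Z^4,  H_2 = 0.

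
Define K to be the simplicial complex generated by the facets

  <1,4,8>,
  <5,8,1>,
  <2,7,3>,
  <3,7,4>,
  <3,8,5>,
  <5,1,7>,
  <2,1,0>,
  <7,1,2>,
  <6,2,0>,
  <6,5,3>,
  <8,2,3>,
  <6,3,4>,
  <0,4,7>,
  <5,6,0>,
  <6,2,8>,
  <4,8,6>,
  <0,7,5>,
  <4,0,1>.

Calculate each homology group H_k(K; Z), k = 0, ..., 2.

Take the total order 0 < 1 < 2 < 3 < 4 < 5 < 6 < 7 < 8 on the vertex set. Then K (dimension 2) consists of the simplices:

  0-simplices (9): [0], [1], [2], [3], [4], [5], [6], [7], [8]
  1-simplices (27): (27 of them)
  2-simplices (18): [0,1,2], [0,1,4], [0,2,6], [0,4,7], [0,5,6], [0,5,7], [1,2,7], [1,4,8], [1,5,7], [1,5,8], [2,3,7], [2,3,8], [2,6,8], [3,4,6], [3,4,7], [3,5,6], [3,5,8], [4,6,8]

giving chain groups C_0 ≅ Z^9, C_1 ≅ Z^27, C_2 ≅ Z^18.

∂_1: C_1 → C_0 is given by ∂[p,q] = [q] − [p]. For instance
  ∂[3,4] = [4] − [3].
This gives a 9×27 integer matrix of rank 8; reducing to Smith normal form yields diagonal entries (1,1,1,1,1,1,1,1).

∂_2: C_2 → C_1 sends each 2-simplex [p,q,r] to [q,r] − [p,r] + [p,q]. For instance
  ∂[0,5,6] = [5,6] − [0,6] + [0,5],
  ∂[1,5,8] = [5,8] − [1,8] + [1,5].
The 27×18 boundary matrix has rank 18 and Smith normal form diag(1,1,1,1,1,1,1,1,1,1,1,1,1,1,1,1,1,2).

Now H_k = ker ∂_k / im ∂_{k+1}, so:

  H_0: rank C_0 − rank ∂_1 = 9 − 8 = 1, and the invariant factors of ∂_1 are all 1, so H_0 = Z.
  H_1: rank ker ∂_1 − rank ∂_2 = (27 − 8) − 18 = 1, and ∂_2 has invariant factor 2 > 1, so H_1 = Z ⊕ Z/2Z.
  H_2: rank ker ∂_2 − rank ∂_3 = (18 − 18) − 0 = 0, and there is no ∂_3, so H_2 = 0.

H_0 ≅ Z,  H_1 ≅ Z ⊕ Z/2Z,  H_2 = 0.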